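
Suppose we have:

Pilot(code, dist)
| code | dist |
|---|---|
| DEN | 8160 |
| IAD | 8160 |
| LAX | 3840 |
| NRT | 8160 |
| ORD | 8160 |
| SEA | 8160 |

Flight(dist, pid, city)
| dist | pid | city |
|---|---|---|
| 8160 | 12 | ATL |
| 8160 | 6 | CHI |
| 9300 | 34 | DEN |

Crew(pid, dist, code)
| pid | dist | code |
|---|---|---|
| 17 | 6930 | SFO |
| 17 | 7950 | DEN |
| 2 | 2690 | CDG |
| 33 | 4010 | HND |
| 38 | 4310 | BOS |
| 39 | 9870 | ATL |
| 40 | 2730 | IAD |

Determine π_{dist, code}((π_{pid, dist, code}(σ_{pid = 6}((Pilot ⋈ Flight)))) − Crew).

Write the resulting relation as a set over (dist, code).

Joining Pilot and Flight on dist yields {(DEN, 8160, 12, ATL), (DEN, 8160, 6, CHI), (IAD, 8160, 12, ATL), (IAD, 8160, 6, CHI), (NRT, 8160, 12, ATL), (NRT, 8160, 6, CHI), (ORD, 8160, 12, ATL), (ORD, 8160, 6, CHI), (SEA, 8160, 12, ATL), (SEA, 8160, 6, CHI)}.
Filtering on pid = 6 leaves {(DEN, 8160, 6, CHI), (IAD, 8160, 6, CHI), (NRT, 8160, 6, CHI), (ORD, 8160, 6, CHI), (SEA, 8160, 6, CHI)}.
Projecting to pid, dist, code: {(6, 8160, DEN), (6, 8160, IAD), (6, 8160, NRT), (6, 8160, ORD), (6, 8160, SEA)}
Set difference of the two operands is {(6, 8160, DEN), (6, 8160, IAD), (6, 8160, NRT), (6, 8160, ORD), (6, 8160, SEA)}.
Projecting to dist, code: {(8160, DEN), (8160, IAD), (8160, NRT), (8160, ORD), (8160, SEA)}

{(8160, DEN), (8160, IAD), (8160, NRT), (8160, ORD), (8160, SEA)}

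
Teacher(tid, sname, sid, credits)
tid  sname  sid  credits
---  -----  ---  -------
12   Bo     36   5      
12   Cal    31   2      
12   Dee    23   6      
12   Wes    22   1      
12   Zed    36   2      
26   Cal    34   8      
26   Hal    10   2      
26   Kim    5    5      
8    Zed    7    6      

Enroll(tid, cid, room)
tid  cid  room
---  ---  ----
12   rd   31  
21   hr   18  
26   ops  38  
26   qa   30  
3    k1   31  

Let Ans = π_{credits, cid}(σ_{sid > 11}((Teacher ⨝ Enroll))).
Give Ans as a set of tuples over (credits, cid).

Natural join on tid: {(12, Bo, 36, 5, rd, 31), (12, Cal, 31, 2, rd, 31), (12, Dee, 23, 6, rd, 31), (12, Wes, 22, 1, rd, 31), (12, Zed, 36, 2, rd, 31), (26, Cal, 34, 8, ops, 38), (26, Cal, 34, 8, qa, 30), (26, Hal, 10, 2, ops, 38), (26, Hal, 10, 2, qa, 30), (26, Kim, 5, 5, ops, 38), (26, Kim, 5, 5, qa, 30)}
σ[sid > 11]: keep tuples satisfying sid > 11 → {(12, Bo, 36, 5, rd, 31), (12, Cal, 31, 2, rd, 31), (12, Dee, 23, 6, rd, 31), (12, Wes, 22, 1, rd, 31), (12, Zed, 36, 2, rd, 31), (26, Cal, 34, 8, ops, 38), (26, Cal, 34, 8, qa, 30)}
π_{credits, cid} gives {(1, rd), (2, rd), (5, rd), (6, rd), (8, ops), (8, qa)} (1 duplicate(s) eliminated).

{(1, rd), (2, rd), (5, rd), (6, rd), (8, ops), (8, qa)}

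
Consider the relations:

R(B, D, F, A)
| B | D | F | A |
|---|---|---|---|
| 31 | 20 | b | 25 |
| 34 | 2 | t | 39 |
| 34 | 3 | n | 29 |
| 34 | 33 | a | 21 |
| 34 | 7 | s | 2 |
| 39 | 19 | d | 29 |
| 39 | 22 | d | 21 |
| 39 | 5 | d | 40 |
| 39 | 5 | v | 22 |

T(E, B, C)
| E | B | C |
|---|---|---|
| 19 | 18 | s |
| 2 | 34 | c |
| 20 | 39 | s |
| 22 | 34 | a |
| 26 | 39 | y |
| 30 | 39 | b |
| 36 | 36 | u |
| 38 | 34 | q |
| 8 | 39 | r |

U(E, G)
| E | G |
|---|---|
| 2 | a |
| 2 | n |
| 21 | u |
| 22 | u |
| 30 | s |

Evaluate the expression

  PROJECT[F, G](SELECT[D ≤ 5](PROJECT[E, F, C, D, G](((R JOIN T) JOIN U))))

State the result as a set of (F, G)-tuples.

Natural join on B: {(34, 2, t, 39, 2, c), (34, 2, t, 39, 22, a), (34, 2, t, 39, 38, q), (34, 3, n, 29, 2, c), (34, 3, n, 29, 22, a), (34, 3, n, 29, 38, q), (34, 33, a, 21, 2, c), (34, 33, a, 21, 22, a), (34, 33, a, 21, 38, q), (34, 7, s, 2, 2, c), (34, 7, s, 2, 22, a), (34, 7, s, 2, 38, q), (39, 19, d, 29, 20, s), (39, 19, d, 29, 26, y), (39, 19, d, 29, 30, b), (39, 19, d, 29, 8, r), (39, 22, d, 21, 20, s), (39, 22, d, 21, 26, y), (39, 22, d, 21, 30, b), (39, 22, d, 21, 8, r), (39, 5, d, 40, 20, s), (39, 5, d, 40, 26, y), (39, 5, d, 40, 30, b), (39, 5, d, 40, 8, r), (39, 5, v, 22, 20, s), (39, 5, v, 22, 26, y), (39, 5, v, 22, 30, b), (39, 5, v, 22, 8, r)}
Natural join on E: {(34, 2, t, 39, 2, c, a), (34, 2, t, 39, 2, c, n), (34, 2, t, 39, 22, a, u), (34, 3, n, 29, 2, c, a), (34, 3, n, 29, 2, c, n), (34, 3, n, 29, 22, a, u), (34, 33, a, 21, 2, c, a), (34, 33, a, 21, 2, c, n), (34, 33, a, 21, 22, a, u), (34, 7, s, 2, 2, c, a), (34, 7, s, 2, 2, c, n), (34, 7, s, 2, 22, a, u), (39, 19, d, 29, 30, b, s), (39, 22, d, 21, 30, b, s), (39, 5, d, 40, 30, b, s), (39, 5, v, 22, 30, b, s)}
π_{E, F, C, D, G} gives {(2, a, c, 33, a), (2, a, c, 33, n), (2, n, c, 3, a), (2, n, c, 3, n), (2, s, c, 7, a), (2, s, c, 7, n), (2, t, c, 2, a), (2, t, c, 2, n), (22, a, a, 33, u), (22, n, a, 3, u), (22, s, a, 7, u), (22, t, a, 2, u), (30, d, b, 19, s), (30, d, b, 22, s), (30, d, b, 5, s), (30, v, b, 5, s)}.
Selection D ≤ 5: {(2, n, c, 3, a), (2, n, c, 3, n), (2, t, c, 2, a), (2, t, c, 2, n), (22, n, a, 3, u), (22, t, a, 2, u), (30, d, b, 5, s), (30, v, b, 5, s)}
π_{F, G} gives {(d, s), (n, a), (n, n), (n, u), (t, a), (t, n), (t, u), (v, s)}.

{(d, s), (n, a), (n, n), (n, u), (t, a), (t, n), (t, u), (v, s)}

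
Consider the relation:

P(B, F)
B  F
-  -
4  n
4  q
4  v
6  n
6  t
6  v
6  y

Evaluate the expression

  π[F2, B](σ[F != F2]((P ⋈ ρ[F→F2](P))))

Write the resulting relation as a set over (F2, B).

ρ[F→F2]: schema becomes (B, F2); tuples unchanged.
Natural join on B: {(4, n, n), (4, n, q), (4, n, v), (4, q, n), (4, q, q), (4, q, v), (4, v, n), (4, v, q), (4, v, v), (6, n, n), (6, n, t), (6, n, v), (6, n, y), (6, t, n), (6, t, t), (6, t, v), (6, t, y), (6, v, n), (6, v, t), (6, v, v), (6, v, y), (6, y, n), (6, y, t), (6, y, v), (6, y, y)}
Selection F != F2: {(4, n, q), (4, n, v), (4, q, n), (4, q, v), (4, v, n), (4, v, q), (6, n, t), (6, n, v), (6, n, y), (6, t, n), (6, t, v), (6, t, y), (6, v, n), (6, v, t), (6, v, y), (6, y, n), (6, y, t), (6, y, v)}
π_{F2, B} gives {(n, 4), (n, 6), (q, 4), (t, 6), (v, 4), (v, 6), (y, 6)} (11 duplicate(s) eliminated).

{(n, 4), (n, 6), (q, 4), (t, 6), (v, 4), (v, 6), (y, 6)}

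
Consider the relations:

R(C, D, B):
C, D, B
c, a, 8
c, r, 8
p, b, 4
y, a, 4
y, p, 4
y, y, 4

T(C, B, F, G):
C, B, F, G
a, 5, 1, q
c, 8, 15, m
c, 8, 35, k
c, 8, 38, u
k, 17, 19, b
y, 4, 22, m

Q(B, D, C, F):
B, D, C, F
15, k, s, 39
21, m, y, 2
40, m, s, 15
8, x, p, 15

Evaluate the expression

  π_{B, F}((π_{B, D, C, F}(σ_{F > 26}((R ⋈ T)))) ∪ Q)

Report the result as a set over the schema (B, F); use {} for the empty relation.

{(15, 39), (21, 2), (40, 15), (8, 15), (8, 35), (8, 38)}

R ⋈ T (natural join on C, B): {(c, a, 8, 15, m), (c, a, 8, 35, k), (c, a, 8, 38, u), (c, r, 8, 15, m), (c, r, 8, 35, k), (c, r, 8, 38, u), (y, a, 4, 22, m), (y, p, 4, 22, m), (y, y, 4, 22, m)}
Filtering on F > 26 leaves {(c, a, 8, 35, k), (c, a, 8, 38, u), (c, r, 8, 35, k), (c, r, 8, 38, u)}.
π[B, D, C, F]: project onto (B, D, C, F) → {(8, a, c, 35), (8, a, c, 38), (8, r, c, 35), (8, r, c, 38)}
Taking the union: {(15, k, s, 39), (21, m, y, 2), (40, m, s, 15), (8, a, c, 35), (8, a, c, 38), (8, r, c, 35), (8, r, c, 38), (8, x, p, 15)}
π[B, F]: project onto (B, F) (2 duplicate(s) eliminated) → {(15, 39), (21, 2), (40, 15), (8, 15), (8, 35), (8, 38)}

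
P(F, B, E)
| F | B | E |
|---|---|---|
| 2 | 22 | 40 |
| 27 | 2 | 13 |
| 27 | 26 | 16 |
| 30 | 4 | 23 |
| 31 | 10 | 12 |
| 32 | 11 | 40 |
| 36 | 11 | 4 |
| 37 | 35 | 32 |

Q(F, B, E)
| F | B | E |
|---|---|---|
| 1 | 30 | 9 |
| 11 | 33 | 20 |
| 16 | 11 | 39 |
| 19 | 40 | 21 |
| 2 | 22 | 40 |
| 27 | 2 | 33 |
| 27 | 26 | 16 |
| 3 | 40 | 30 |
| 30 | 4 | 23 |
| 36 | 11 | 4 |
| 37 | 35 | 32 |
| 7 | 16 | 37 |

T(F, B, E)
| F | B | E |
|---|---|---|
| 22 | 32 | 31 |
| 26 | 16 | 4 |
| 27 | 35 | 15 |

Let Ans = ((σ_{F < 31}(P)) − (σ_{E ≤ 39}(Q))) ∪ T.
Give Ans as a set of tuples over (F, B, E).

{(2, 22, 40), (22, 32, 31), (26, 16, 4), (27, 2, 13), (27, 35, 15)}

Filtering on F < 31 leaves {(2, 22, 40), (27, 2, 13), (27, 26, 16), (30, 4, 23)}.
Filtering on E ≤ 39 leaves {(1, 30, 9), (11, 33, 20), (16, 11, 39), (19, 40, 21), (27, 2, 33), (27, 26, 16), (3, 40, 30), (30, 4, 23), (36, 11, 4), (37, 35, 32), (7, 16, 37)}.
Difference: {(2, 22, 40), (27, 2, 13), (27, 26, 16), (30, 4, 23)} with {(1, 30, 9), (11, 33, 20), (16, 11, 39), (19, 40, 21), (27, 2, 33), (27, 26, 16), (3, 40, 30), (30, 4, 23), (36, 11, 4), (37, 35, 32), (7, 16, 37)} → {(2, 22, 40), (27, 2, 13)}
Union: {(2, 22, 40), (27, 2, 13)} with {(22, 32, 31), (26, 16, 4), (27, 35, 15)} → {(2, 22, 40), (22, 32, 31), (26, 16, 4), (27, 2, 13), (27, 35, 15)}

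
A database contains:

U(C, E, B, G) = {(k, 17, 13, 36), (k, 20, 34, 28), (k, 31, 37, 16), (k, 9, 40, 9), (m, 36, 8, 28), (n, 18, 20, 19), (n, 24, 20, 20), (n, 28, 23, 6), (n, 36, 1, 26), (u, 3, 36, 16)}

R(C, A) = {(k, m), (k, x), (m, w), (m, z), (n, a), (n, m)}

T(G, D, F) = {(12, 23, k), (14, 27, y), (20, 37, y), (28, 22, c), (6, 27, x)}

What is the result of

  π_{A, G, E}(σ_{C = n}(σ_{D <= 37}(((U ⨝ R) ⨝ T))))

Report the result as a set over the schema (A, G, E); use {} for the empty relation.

Joining U and R on C yields {(k, 17, 13, 36, m), (k, 17, 13, 36, x), (k, 20, 34, 28, m), (k, 20, 34, 28, x), (k, 31, 37, 16, m), (k, 31, 37, 16, x), (k, 9, 40, 9, m), (k, 9, 40, 9, x), (m, 36, 8, 28, w), (m, 36, 8, 28, z), (n, 18, 20, 19, a), (n, 18, 20, 19, m), (n, 24, 20, 20, a), (n, 24, 20, 20, m), (n, 28, 23, 6, a), (n, 28, 23, 6, m), (n, 36, 1, 26, a), (n, 36, 1, 26, m)}.
Joining (U ⨝ R) and T on G yields {(k, 20, 34, 28, m, 22, c), (k, 20, 34, 28, x, 22, c), (m, 36, 8, 28, w, 22, c), (m, 36, 8, 28, z, 22, c), (n, 24, 20, 20, a, 37, y), (n, 24, 20, 20, m, 37, y), (n, 28, 23, 6, a, 27, x), (n, 28, 23, 6, m, 27, x)}.
Selection D <= 37: {(k, 20, 34, 28, m, 22, c), (k, 20, 34, 28, x, 22, c), (m, 36, 8, 28, w, 22, c), (m, 36, 8, 28, z, 22, c), (n, 24, 20, 20, a, 37, y), (n, 24, 20, 20, m, 37, y), (n, 28, 23, 6, a, 27, x), (n, 28, 23, 6, m, 27, x)}
Selection C = n: {(n, 24, 20, 20, a, 37, y), (n, 24, 20, 20, m, 37, y), (n, 28, 23, 6, a, 27, x), (n, 28, 23, 6, m, 27, x)}
Projecting to A, G, E: {(a, 20, 24), (a, 6, 28), (m, 20, 24), (m, 6, 28)}

{(a, 20, 24), (a, 6, 28), (m, 20, 24), (m, 6, 28)}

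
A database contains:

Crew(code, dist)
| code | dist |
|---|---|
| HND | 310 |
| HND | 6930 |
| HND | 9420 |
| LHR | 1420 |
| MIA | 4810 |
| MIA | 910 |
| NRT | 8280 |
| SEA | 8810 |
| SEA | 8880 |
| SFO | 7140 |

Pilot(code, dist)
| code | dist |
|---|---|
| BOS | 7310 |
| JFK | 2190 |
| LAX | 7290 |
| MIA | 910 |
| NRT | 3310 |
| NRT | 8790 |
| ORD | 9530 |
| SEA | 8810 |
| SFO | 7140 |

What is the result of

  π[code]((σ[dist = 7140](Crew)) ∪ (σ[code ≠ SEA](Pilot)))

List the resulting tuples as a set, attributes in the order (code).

Apply σ_{dist = 7140}; surviving tuples: {(SFO, 7140)}
Apply σ_{code ≠ SEA}; surviving tuples: {(BOS, 7310), (JFK, 2190), (LAX, 7290), (MIA, 910), (NRT, 3310), (NRT, 8790), (ORD, 9530), (SFO, 7140)}
Taking the union: {(BOS, 7310), (JFK, 2190), (LAX, 7290), (MIA, 910), (NRT, 3310), (NRT, 8790), (ORD, 9530), (SFO, 7140)}
Projecting to code (1 duplicate(s) eliminated): {BOS, JFK, LAX, MIA, NRT, ORD, SFO}

{BOS, JFK, LAX, MIA, NRT, ORD, SFO}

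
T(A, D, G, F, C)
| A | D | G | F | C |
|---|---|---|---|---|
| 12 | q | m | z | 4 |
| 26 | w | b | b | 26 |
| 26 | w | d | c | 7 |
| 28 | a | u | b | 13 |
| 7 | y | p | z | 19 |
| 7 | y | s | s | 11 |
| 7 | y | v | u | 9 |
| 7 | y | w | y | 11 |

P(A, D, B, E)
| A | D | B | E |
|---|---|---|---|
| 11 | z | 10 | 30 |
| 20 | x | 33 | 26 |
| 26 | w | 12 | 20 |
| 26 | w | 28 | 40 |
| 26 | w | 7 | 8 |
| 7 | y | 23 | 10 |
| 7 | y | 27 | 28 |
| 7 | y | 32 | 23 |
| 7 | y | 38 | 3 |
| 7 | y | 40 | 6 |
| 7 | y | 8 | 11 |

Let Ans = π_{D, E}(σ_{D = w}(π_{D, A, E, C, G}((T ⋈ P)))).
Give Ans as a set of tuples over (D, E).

Natural join on A, D: {(26, w, b, b, 26, 12, 20), (26, w, b, b, 26, 28, 40), (26, w, b, b, 26, 7, 8), (26, w, d, c, 7, 12, 20), (26, w, d, c, 7, 28, 40), (26, w, d, c, 7, 7, 8), (7, y, p, z, 19, 23, 10), (7, y, p, z, 19, 27, 28), (7, y, p, z, 19, 32, 23), (7, y, p, z, 19, 38, 3), (7, y, p, z, 19, 40, 6), (7, y, p, z, 19, 8, 11), (7, y, s, s, 11, 23, 10), (7, y, s, s, 11, 27, 28), (7, y, s, s, 11, 32, 23), (7, y, s, s, 11, 38, 3), (7, y, s, s, 11, 40, 6), (7, y, s, s, 11, 8, 11), (7, y, v, u, 9, 23, 10), (7, y, v, u, 9, 27, 28), (7, y, v, u, 9, 32, 23), (7, y, v, u, 9, 38, 3), (7, y, v, u, 9, 40, 6), (7, y, v, u, 9, 8, 11), (7, y, w, y, 11, 23, 10), (7, y, w, y, 11, 27, 28), (7, y, w, y, 11, 32, 23), (7, y, w, y, 11, 38, 3), (7, y, w, y, 11, 40, 6), (7, y, w, y, 11, 8, 11)}
π_{D, A, E, C, G} gives {(w, 26, 20, 26, b), (w, 26, 20, 7, d), (w, 26, 40, 26, b), (w, 26, 40, 7, d), (w, 26, 8, 26, b), (w, 26, 8, 7, d), (y, 7, 10, 11, s), (y, 7, 10, 11, w), (y, 7, 10, 19, p), (y, 7, 10, 9, v), (y, 7, 11, 11, s), (y, 7, 11, 11, w), (y, 7, 11, 19, p), (y, 7, 11, 9, v), (y, 7, 23, 11, s), (y, 7, 23, 11, w), (y, 7, 23, 19, p), (y, 7, 23, 9, v), (y, 7, 28, 11, s), (y, 7, 28, 11, w), (y, 7, 28, 19, p), (y, 7, 28, 9, v), (y, 7, 3, 11, s), (y, 7, 3, 11, w), (y, 7, 3, 19, p), (y, 7, 3, 9, v), (y, 7, 6, 11, s), (y, 7, 6, 11, w), (y, 7, 6, 19, p), (y, 7, 6, 9, v)}.
Filtering on D = w leaves {(w, 26, 20, 26, b), (w, 26, 20, 7, d), (w, 26, 40, 26, b), (w, 26, 40, 7, d), (w, 26, 8, 26, b), (w, 26, 8, 7, d)}.
π_{D, E} gives {(w, 20), (w, 40), (w, 8)} (3 duplicate(s) eliminated).

{(w, 20), (w, 40), (w, 8)}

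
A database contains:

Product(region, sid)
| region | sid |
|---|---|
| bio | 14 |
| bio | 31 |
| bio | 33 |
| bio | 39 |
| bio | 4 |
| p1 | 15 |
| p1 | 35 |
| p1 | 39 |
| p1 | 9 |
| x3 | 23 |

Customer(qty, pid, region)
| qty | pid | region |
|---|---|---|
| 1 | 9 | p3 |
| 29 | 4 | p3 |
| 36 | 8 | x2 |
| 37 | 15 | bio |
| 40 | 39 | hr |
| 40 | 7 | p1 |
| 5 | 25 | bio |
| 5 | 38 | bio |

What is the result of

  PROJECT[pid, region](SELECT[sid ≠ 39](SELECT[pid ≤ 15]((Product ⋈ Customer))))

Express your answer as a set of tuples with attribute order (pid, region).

{(15, bio), (7, p1)}

Natural join on region: {(bio, 14, 37, 15), (bio, 14, 5, 25), (bio, 14, 5, 38), (bio, 31, 37, 15), (bio, 31, 5, 25), (bio, 31, 5, 38), (bio, 33, 37, 15), (bio, 33, 5, 25), (bio, 33, 5, 38), (bio, 39, 37, 15), (bio, 39, 5, 25), (bio, 39, 5, 38), (bio, 4, 37, 15), (bio, 4, 5, 25), (bio, 4, 5, 38), (p1, 15, 40, 7), (p1, 35, 40, 7), (p1, 39, 40, 7), (p1, 9, 40, 7)}
Selection pid ≤ 15: {(bio, 14, 37, 15), (bio, 31, 37, 15), (bio, 33, 37, 15), (bio, 39, 37, 15), (bio, 4, 37, 15), (p1, 15, 40, 7), (p1, 35, 40, 7), (p1, 39, 40, 7), (p1, 9, 40, 7)}
Selection sid ≠ 39: {(bio, 14, 37, 15), (bio, 31, 37, 15), (bio, 33, 37, 15), (bio, 4, 37, 15), (p1, 15, 40, 7), (p1, 35, 40, 7), (p1, 9, 40, 7)}
Keep only column(s) pid, region (5 duplicate(s) eliminated): {(15, bio), (7, p1)}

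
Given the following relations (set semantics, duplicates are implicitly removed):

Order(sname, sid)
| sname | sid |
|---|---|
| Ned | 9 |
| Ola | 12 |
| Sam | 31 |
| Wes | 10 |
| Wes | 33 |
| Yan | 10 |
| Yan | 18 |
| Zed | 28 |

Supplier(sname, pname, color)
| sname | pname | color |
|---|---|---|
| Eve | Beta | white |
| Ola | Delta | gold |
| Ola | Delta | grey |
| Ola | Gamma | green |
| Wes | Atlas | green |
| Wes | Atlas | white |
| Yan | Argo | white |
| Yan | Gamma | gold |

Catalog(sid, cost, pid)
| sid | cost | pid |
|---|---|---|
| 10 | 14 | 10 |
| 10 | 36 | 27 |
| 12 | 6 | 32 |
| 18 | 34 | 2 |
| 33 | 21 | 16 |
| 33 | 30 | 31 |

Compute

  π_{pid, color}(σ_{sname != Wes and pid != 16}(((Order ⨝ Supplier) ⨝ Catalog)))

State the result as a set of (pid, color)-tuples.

{(10, gold), (10, white), (2, gold), (2, white), (27, gold), (27, white), (32, gold), (32, green), (32, grey)}

Natural join on sname: {(Ola, 12, Delta, gold), (Ola, 12, Delta, grey), (Ola, 12, Gamma, green), (Wes, 10, Atlas, green), (Wes, 10, Atlas, white), (Wes, 33, Atlas, green), (Wes, 33, Atlas, white), (Yan, 10, Argo, white), (Yan, 10, Gamma, gold), (Yan, 18, Argo, white), (Yan, 18, Gamma, gold)}
Natural join on sid: {(Ola, 12, Delta, gold, 6, 32), (Ola, 12, Delta, grey, 6, 32), (Ola, 12, Gamma, green, 6, 32), (Wes, 10, Atlas, green, 14, 10), (Wes, 10, Atlas, green, 36, 27), (Wes, 10, Atlas, white, 14, 10), (Wes, 10, Atlas, white, 36, 27), (Wes, 33, Atlas, green, 21, 16), (Wes, 33, Atlas, green, 30, 31), (Wes, 33, Atlas, white, 21, 16), (Wes, 33, Atlas, white, 30, 31), (Yan, 10, Argo, white, 14, 10), (Yan, 10, Argo, white, 36, 27), (Yan, 10, Gamma, gold, 14, 10), (Yan, 10, Gamma, gold, 36, 27), (Yan, 18, Argo, white, 34, 2), (Yan, 18, Gamma, gold, 34, 2)}
σ[sname != Wes and pid != 16]: keep tuples satisfying sname != Wes and pid != 16 → {(Ola, 12, Delta, gold, 6, 32), (Ola, 12, Delta, grey, 6, 32), (Ola, 12, Gamma, green, 6, 32), (Yan, 10, Argo, white, 14, 10), (Yan, 10, Argo, white, 36, 27), (Yan, 10, Gamma, gold, 14, 10), (Yan, 10, Gamma, gold, 36, 27), (Yan, 18, Argo, white, 34, 2), (Yan, 18, Gamma, gold, 34, 2)}
Projecting to pid, color: {(10, gold), (10, white), (2, gold), (2, white), (27, gold), (27, white), (32, gold), (32, green), (32, grey)}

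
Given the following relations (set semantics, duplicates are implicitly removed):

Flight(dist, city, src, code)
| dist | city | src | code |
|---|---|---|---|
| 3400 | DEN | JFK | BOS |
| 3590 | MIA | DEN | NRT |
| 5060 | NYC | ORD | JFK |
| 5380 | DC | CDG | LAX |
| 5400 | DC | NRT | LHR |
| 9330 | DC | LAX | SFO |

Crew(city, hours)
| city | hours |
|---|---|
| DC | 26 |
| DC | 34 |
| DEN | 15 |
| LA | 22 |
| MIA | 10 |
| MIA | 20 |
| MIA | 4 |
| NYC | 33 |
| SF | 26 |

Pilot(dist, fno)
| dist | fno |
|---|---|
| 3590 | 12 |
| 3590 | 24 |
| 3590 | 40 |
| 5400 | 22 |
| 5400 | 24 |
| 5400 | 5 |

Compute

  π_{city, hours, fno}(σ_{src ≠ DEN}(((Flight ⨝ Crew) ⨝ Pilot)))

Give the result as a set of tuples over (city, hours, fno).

{(DC, 26, 22), (DC, 26, 24), (DC, 26, 5), (DC, 34, 22), (DC, 34, 24), (DC, 34, 5)}

Flight ⋈ Crew (natural join on city): {(3400, DEN, JFK, BOS, 15), (3590, MIA, DEN, NRT, 10), (3590, MIA, DEN, NRT, 20), (3590, MIA, DEN, NRT, 4), (5060, NYC, ORD, JFK, 33), (5380, DC, CDG, LAX, 26), (5380, DC, CDG, LAX, 34), (5400, DC, NRT, LHR, 26), (5400, DC, NRT, LHR, 34), (9330, DC, LAX, SFO, 26), (9330, DC, LAX, SFO, 34)}
(Flight ⨝ Crew) ⋈ Pilot (natural join on dist): {(3590, MIA, DEN, NRT, 10, 12), (3590, MIA, DEN, NRT, 10, 24), (3590, MIA, DEN, NRT, 10, 40), (3590, MIA, DEN, NRT, 20, 12), (3590, MIA, DEN, NRT, 20, 24), (3590, MIA, DEN, NRT, 20, 40), (3590, MIA, DEN, NRT, 4, 12), (3590, MIA, DEN, NRT, 4, 24), (3590, MIA, DEN, NRT, 4, 40), (5400, DC, NRT, LHR, 26, 22), (5400, DC, NRT, LHR, 26, 24), (5400, DC, NRT, LHR, 26, 5), (5400, DC, NRT, LHR, 34, 22), (5400, DC, NRT, LHR, 34, 24), (5400, DC, NRT, LHR, 34, 5)}
Selection src ≠ DEN: {(5400, DC, NRT, LHR, 26, 22), (5400, DC, NRT, LHR, 26, 24), (5400, DC, NRT, LHR, 26, 5), (5400, DC, NRT, LHR, 34, 22), (5400, DC, NRT, LHR, 34, 24), (5400, DC, NRT, LHR, 34, 5)}
Projecting to city, hours, fno: {(DC, 26, 22), (DC, 26, 24), (DC, 26, 5), (DC, 34, 22), (DC, 34, 24), (DC, 34, 5)}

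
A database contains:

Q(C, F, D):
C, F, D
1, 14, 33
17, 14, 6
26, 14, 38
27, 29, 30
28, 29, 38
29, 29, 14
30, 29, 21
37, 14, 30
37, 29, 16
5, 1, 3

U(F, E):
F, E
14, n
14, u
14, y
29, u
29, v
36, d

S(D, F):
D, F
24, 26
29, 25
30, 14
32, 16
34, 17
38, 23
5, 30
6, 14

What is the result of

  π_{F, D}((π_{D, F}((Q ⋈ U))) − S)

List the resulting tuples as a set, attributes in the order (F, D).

Joining Q and U on F yields {(1, 14, 33, n), (1, 14, 33, u), (1, 14, 33, y), (17, 14, 6, n), (17, 14, 6, u), (17, 14, 6, y), (26, 14, 38, n), (26, 14, 38, u), (26, 14, 38, y), (27, 29, 30, u), (27, 29, 30, v), (28, 29, 38, u), (28, 29, 38, v), (29, 29, 14, u), (29, 29, 14, v), (30, 29, 21, u), (30, 29, 21, v), (37, 14, 30, n), (37, 14, 30, u), (37, 14, 30, y), (37, 29, 16, u), (37, 29, 16, v)}.
Projecting to D, F (13 duplicate(s) eliminated): {(14, 29), (16, 29), (21, 29), (30, 14), (30, 29), (33, 14), (38, 14), (38, 29), (6, 14)}
Set difference of the two operands is {(14, 29), (16, 29), (21, 29), (30, 29), (33, 14), (38, 14), (38, 29)}.
Projecting to F, D: {(14, 33), (14, 38), (29, 14), (29, 16), (29, 21), (29, 30), (29, 38)}

{(14, 33), (14, 38), (29, 14), (29, 16), (29, 21), (29, 30), (29, 38)}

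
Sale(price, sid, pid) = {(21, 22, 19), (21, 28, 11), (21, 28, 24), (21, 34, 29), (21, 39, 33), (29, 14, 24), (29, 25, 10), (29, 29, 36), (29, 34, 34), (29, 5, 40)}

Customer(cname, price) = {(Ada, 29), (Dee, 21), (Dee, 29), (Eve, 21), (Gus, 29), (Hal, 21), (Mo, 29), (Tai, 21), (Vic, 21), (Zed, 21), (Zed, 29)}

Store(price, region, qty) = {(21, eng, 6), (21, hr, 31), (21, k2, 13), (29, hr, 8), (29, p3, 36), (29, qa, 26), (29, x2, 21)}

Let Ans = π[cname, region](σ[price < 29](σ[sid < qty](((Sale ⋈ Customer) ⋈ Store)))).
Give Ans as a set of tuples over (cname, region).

{(Dee, hr), (Eve, hr), (Hal, hr), (Tai, hr), (Vic, hr), (Zed, hr)}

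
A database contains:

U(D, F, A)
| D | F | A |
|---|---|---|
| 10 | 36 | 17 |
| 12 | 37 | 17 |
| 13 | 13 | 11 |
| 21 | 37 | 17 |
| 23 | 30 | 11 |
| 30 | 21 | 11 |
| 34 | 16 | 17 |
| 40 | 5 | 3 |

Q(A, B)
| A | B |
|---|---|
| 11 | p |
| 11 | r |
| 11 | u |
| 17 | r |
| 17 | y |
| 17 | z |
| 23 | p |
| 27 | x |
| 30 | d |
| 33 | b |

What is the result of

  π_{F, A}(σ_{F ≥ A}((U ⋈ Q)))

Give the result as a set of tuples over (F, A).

{(13, 11), (21, 11), (30, 11), (36, 17), (37, 17)}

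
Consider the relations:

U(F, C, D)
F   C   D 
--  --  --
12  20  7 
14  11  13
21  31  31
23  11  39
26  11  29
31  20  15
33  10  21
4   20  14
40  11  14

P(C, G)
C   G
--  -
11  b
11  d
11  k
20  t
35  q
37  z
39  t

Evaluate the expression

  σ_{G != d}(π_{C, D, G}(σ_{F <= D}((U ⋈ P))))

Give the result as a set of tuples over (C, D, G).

Natural join on C: {(12, 20, 7, t), (14, 11, 13, b), (14, 11, 13, d), (14, 11, 13, k), (23, 11, 39, b), (23, 11, 39, d), (23, 11, 39, k), (26, 11, 29, b), (26, 11, 29, d), (26, 11, 29, k), (31, 20, 15, t), (4, 20, 14, t), (40, 11, 14, b), (40, 11, 14, d), (40, 11, 14, k)}
Selection F <= D: {(23, 11, 39, b), (23, 11, 39, d), (23, 11, 39, k), (26, 11, 29, b), (26, 11, 29, d), (26, 11, 29, k), (4, 20, 14, t)}
Projecting to C, D, G: {(11, 29, b), (11, 29, d), (11, 29, k), (11, 39, b), (11, 39, d), (11, 39, k), (20, 14, t)}
Selection G != d: {(11, 29, b), (11, 29, k), (11, 39, b), (11, 39, k), (20, 14, t)}

{(11, 29, b), (11, 29, k), (11, 39, b), (11, 39, k), (20, 14, t)}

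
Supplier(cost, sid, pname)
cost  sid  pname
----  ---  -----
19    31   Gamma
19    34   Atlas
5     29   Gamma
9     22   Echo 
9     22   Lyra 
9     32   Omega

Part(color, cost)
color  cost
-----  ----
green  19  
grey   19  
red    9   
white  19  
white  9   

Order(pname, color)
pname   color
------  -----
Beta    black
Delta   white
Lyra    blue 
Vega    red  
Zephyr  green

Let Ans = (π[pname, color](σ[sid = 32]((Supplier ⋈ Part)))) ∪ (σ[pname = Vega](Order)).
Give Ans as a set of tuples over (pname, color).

Supplier ⋈ Part (natural join on cost): {(19, 31, Gamma, green), (19, 31, Gamma, grey), (19, 31, Gamma, white), (19, 34, Atlas, green), (19, 34, Atlas, grey), (19, 34, Atlas, white), (9, 22, Echo, red), (9, 22, Echo, white), (9, 22, Lyra, red), (9, 22, Lyra, white), (9, 32, Omega, red), (9, 32, Omega, white)}
Selection sid = 32: {(9, 32, Omega, red), (9, 32, Omega, white)}
Projecting to pname, color: {(Omega, red), (Omega, white)}
Selection pname = Vega: {(Vega, red)}
Set union of the two operands is {(Omega, red), (Omega, white), (Vega, red)}.

{(Omega, red), (Omega, white), (Vega, red)}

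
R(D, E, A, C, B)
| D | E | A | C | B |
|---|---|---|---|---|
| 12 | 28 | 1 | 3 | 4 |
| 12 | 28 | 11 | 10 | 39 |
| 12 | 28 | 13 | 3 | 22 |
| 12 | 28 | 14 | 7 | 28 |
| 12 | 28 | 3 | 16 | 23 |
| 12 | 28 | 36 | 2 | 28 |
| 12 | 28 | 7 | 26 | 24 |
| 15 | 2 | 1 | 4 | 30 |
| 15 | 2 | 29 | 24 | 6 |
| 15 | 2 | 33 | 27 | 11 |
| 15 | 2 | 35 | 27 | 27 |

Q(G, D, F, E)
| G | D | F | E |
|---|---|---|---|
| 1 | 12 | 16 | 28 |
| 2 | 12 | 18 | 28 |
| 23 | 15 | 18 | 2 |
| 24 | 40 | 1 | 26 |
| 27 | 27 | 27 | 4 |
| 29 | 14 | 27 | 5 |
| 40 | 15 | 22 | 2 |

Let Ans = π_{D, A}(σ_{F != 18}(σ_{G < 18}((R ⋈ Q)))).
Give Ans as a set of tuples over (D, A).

{(12, 1), (12, 11), (12, 13), (12, 14), (12, 3), (12, 36), (12, 7)}

Joining R and Q on D, E yields {(12, 28, 1, 3, 4, 1, 16), (12, 28, 1, 3, 4, 2, 18), (12, 28, 11, 10, 39, 1, 16), (12, 28, 11, 10, 39, 2, 18), (12, 28, 13, 3, 22, 1, 16), (12, 28, 13, 3, 22, 2, 18), (12, 28, 14, 7, 28, 1, 16), (12, 28, 14, 7, 28, 2, 18), (12, 28, 3, 16, 23, 1, 16), (12, 28, 3, 16, 23, 2, 18), (12, 28, 36, 2, 28, 1, 16), (12, 28, 36, 2, 28, 2, 18), (12, 28, 7, 26, 24, 1, 16), (12, 28, 7, 26, 24, 2, 18), (15, 2, 1, 4, 30, 23, 18), (15, 2, 1, 4, 30, 40, 22), (15, 2, 29, 24, 6, 23, 18), (15, 2, 29, 24, 6, 40, 22), (15, 2, 33, 27, 11, 23, 18), (15, 2, 33, 27, 11, 40, 22), (15, 2, 35, 27, 27, 23, 18), (15, 2, 35, 27, 27, 40, 22)}.
σ[G < 18]: keep tuples satisfying G < 18 → {(12, 28, 1, 3, 4, 1, 16), (12, 28, 1, 3, 4, 2, 18), (12, 28, 11, 10, 39, 1, 16), (12, 28, 11, 10, 39, 2, 18), (12, 28, 13, 3, 22, 1, 16), (12, 28, 13, 3, 22, 2, 18), (12, 28, 14, 7, 28, 1, 16), (12, 28, 14, 7, 28, 2, 18), (12, 28, 3, 16, 23, 1, 16), (12, 28, 3, 16, 23, 2, 18), (12, 28, 36, 2, 28, 1, 16), (12, 28, 36, 2, 28, 2, 18), (12, 28, 7, 26, 24, 1, 16), (12, 28, 7, 26, 24, 2, 18)}
σ[F != 18]: keep tuples satisfying F != 18 → {(12, 28, 1, 3, 4, 1, 16), (12, 28, 11, 10, 39, 1, 16), (12, 28, 13, 3, 22, 1, 16), (12, 28, 14, 7, 28, 1, 16), (12, 28, 3, 16, 23, 1, 16), (12, 28, 36, 2, 28, 1, 16), (12, 28, 7, 26, 24, 1, 16)}
Keep only column(s) D, A: {(12, 1), (12, 11), (12, 13), (12, 14), (12, 3), (12, 36), (12, 7)}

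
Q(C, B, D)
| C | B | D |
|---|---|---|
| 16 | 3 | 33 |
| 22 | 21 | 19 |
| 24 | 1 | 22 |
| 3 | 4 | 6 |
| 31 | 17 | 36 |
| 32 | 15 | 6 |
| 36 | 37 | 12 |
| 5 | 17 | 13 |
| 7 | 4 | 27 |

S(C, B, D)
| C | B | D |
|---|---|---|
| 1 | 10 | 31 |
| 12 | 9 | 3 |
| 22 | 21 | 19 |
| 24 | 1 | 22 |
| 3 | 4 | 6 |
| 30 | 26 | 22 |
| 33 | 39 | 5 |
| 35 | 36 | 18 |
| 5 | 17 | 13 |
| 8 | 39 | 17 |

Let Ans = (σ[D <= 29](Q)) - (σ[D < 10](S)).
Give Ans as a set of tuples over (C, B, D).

{(22, 21, 19), (24, 1, 22), (32, 15, 6), (36, 37, 12), (5, 17, 13), (7, 4, 27)}

Filtering on D <= 29 leaves {(22, 21, 19), (24, 1, 22), (3, 4, 6), (32, 15, 6), (36, 37, 12), (5, 17, 13), (7, 4, 27)}.
Filtering on D < 10 leaves {(12, 9, 3), (3, 4, 6), (33, 39, 5)}.
Taking the difference: {(22, 21, 19), (24, 1, 22), (32, 15, 6), (36, 37, 12), (5, 17, 13), (7, 4, 27)}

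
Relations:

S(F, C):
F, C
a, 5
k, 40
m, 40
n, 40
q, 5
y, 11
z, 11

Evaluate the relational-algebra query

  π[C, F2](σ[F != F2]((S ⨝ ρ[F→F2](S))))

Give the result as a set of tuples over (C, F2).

ρ[F→F2]: schema becomes (F2, C); tuples unchanged.
Natural join on C: {(a, 5, a), (a, 5, q), (k, 40, k), (k, 40, m), (k, 40, n), (m, 40, k), (m, 40, m), (m, 40, n), (n, 40, k), (n, 40, m), (n, 40, n), (q, 5, a), (q, 5, q), (y, 11, y), (y, 11, z), (z, 11, y), (z, 11, z)}
σ[F != F2]: keep tuples satisfying F != F2 → {(a, 5, q), (k, 40, m), (k, 40, n), (m, 40, k), (m, 40, n), (n, 40, k), (n, 40, m), (q, 5, a), (y, 11, z), (z, 11, y)}
π_{C, F2} gives {(11, y), (11, z), (40, k), (40, m), (40, n), (5, a), (5, q)} (3 duplicate(s) eliminated).

{(11, y), (11, z), (40, k), (40, m), (40, n), (5, a), (5, q)}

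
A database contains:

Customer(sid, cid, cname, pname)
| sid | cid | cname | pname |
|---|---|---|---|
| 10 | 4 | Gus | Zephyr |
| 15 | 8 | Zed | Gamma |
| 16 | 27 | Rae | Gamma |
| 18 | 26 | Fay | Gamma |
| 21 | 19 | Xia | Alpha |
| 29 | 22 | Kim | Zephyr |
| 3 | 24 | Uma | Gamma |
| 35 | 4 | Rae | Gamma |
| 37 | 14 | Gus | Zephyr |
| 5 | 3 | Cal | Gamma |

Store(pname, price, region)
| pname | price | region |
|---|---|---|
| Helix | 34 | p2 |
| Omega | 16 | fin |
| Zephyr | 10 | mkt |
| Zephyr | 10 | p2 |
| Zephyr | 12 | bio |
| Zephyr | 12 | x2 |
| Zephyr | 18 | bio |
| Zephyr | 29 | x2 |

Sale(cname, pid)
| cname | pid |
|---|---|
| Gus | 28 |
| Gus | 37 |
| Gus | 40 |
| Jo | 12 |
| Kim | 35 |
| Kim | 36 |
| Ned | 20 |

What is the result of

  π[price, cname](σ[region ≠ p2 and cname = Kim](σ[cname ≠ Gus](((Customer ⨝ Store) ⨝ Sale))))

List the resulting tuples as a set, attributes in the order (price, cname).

{(10, Kim), (12, Kim), (18, Kim), (29, Kim)}

Natural join on pname: {(10, 4, Gus, Zephyr, 10, mkt), (10, 4, Gus, Zephyr, 10, p2), (10, 4, Gus, Zephyr, 12, bio), (10, 4, Gus, Zephyr, 12, x2), (10, 4, Gus, Zephyr, 18, bio), (10, 4, Gus, Zephyr, 29, x2), (29, 22, Kim, Zephyr, 10, mkt), (29, 22, Kim, Zephyr, 10, p2), (29, 22, Kim, Zephyr, 12, bio), (29, 22, Kim, Zephyr, 12, x2), (29, 22, Kim, Zephyr, 18, bio), (29, 22, Kim, Zephyr, 29, x2), (37, 14, Gus, Zephyr, 10, mkt), (37, 14, Gus, Zephyr, 10, p2), (37, 14, Gus, Zephyr, 12, bio), (37, 14, Gus, Zephyr, 12, x2), (37, 14, Gus, Zephyr, 18, bio), (37, 14, Gus, Zephyr, 29, x2)}
Natural join on cname: {(10, 4, Gus, Zephyr, 10, mkt, 28), (10, 4, Gus, Zephyr, 10, mkt, 37), (10, 4, Gus, Zephyr, 10, mkt, 40), (10, 4, Gus, Zephyr, 10, p2, 28), (10, 4, Gus, Zephyr, 10, p2, 37), (10, 4, Gus, Zephyr, 10, p2, 40), (10, 4, Gus, Zephyr, 12, bio, 28), (10, 4, Gus, Zephyr, 12, bio, 37), (10, 4, Gus, Zephyr, 12, bio, 40), (10, 4, Gus, Zephyr, 12, x2, 28), (10, 4, Gus, Zephyr, 12, x2, 37), (10, 4, Gus, Zephyr, 12, x2, 40), (10, 4, Gus, Zephyr, 18, bio, 28), (10, 4, Gus, Zephyr, 18, bio, 37), (10, 4, Gus, Zephyr, 18, bio, 40), (10, 4, Gus, Zephyr, 29, x2, 28), (10, 4, Gus, Zephyr, 29, x2, 37), (10, 4, Gus, Zephyr, 29, x2, 40), (29, 22, Kim, Zephyr, 10, mkt, 35), (29, 22, Kim, Zephyr, 10, mkt, 36), (29, 22, Kim, Zephyr, 10, p2, 35), (29, 22, Kim, Zephyr, 10, p2, 36), (29, 22, Kim, Zephyr, 12, bio, 35), (29, 22, Kim, Zephyr, 12, bio, 36), (29, 22, Kim, Zephyr, 12, x2, 35), (29, 22, Kim, Zephyr, 12, x2, 36), (29, 22, Kim, Zephyr, 18, bio, 35), (29, 22, Kim, Zephyr, 18, bio, 36), (29, 22, Kim, Zephyr, 29, x2, 35), (29, 22, Kim, Zephyr, 29, x2, 36), (37, 14, Gus, Zephyr, 10, mkt, 28), (37, 14, Gus, Zephyr, 10, mkt, 37), (37, 14, Gus, Zephyr, 10, mkt, 40), (37, 14, Gus, Zephyr, 10, p2, 28), (37, 14, Gus, Zephyr, 10, p2, 37), (37, 14, Gus, Zephyr, 10, p2, 40), (37, 14, Gus, Zephyr, 12, bio, 28), (37, 14, Gus, Zephyr, 12, bio, 37), (37, 14, Gus, Zephyr, 12, bio, 40), (37, 14, Gus, Zephyr, 12, x2, 28), (37, 14, Gus, Zephyr, 12, x2, 37), (37, 14, Gus, Zephyr, 12, x2, 40), (37, 14, Gus, Zephyr, 18, bio, 28), (37, 14, Gus, Zephyr, 18, bio, 37), (37, 14, Gus, Zephyr, 18, bio, 40), (37, 14, Gus, Zephyr, 29, x2, 28), (37, 14, Gus, Zephyr, 29, x2, 37), (37, 14, Gus, Zephyr, 29, x2, 40)}
σ[cname ≠ Gus]: keep tuples satisfying cname ≠ Gus → {(29, 22, Kim, Zephyr, 10, mkt, 35), (29, 22, Kim, Zephyr, 10, mkt, 36), (29, 22, Kim, Zephyr, 10, p2, 35), (29, 22, Kim, Zephyr, 10, p2, 36), (29, 22, Kim, Zephyr, 12, bio, 35), (29, 22, Kim, Zephyr, 12, bio, 36), (29, 22, Kim, Zephyr, 12, x2, 35), (29, 22, Kim, Zephyr, 12, x2, 36), (29, 22, Kim, Zephyr, 18, bio, 35), (29, 22, Kim, Zephyr, 18, bio, 36), (29, 22, Kim, Zephyr, 29, x2, 35), (29, 22, Kim, Zephyr, 29, x2, 36)}
σ[region ≠ p2 and cname = Kim]: keep tuples satisfying region ≠ p2 and cname = Kim → {(29, 22, Kim, Zephyr, 10, mkt, 35), (29, 22, Kim, Zephyr, 10, mkt, 36), (29, 22, Kim, Zephyr, 12, bio, 35), (29, 22, Kim, Zephyr, 12, bio, 36), (29, 22, Kim, Zephyr, 12, x2, 35), (29, 22, Kim, Zephyr, 12, x2, 36), (29, 22, Kim, Zephyr, 18, bio, 35), (29, 22, Kim, Zephyr, 18, bio, 36), (29, 22, Kim, Zephyr, 29, x2, 35), (29, 22, Kim, Zephyr, 29, x2, 36)}
π[price, cname]: project onto (price, cname) (6 duplicate(s) eliminated) → {(10, Kim), (12, Kim), (18, Kim), (29, Kim)}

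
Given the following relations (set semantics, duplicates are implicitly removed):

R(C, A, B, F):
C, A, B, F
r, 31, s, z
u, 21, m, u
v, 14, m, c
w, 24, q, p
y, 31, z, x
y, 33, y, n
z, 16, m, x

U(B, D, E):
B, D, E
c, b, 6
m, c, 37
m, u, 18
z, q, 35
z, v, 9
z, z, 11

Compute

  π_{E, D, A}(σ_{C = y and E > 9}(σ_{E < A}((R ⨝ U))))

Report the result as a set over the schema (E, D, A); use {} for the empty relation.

{(11, z, 31)}

R ⋈ U (natural join on B): {(u, 21, m, u, c, 37), (u, 21, m, u, u, 18), (v, 14, m, c, c, 37), (v, 14, m, c, u, 18), (y, 31, z, x, q, 35), (y, 31, z, x, v, 9), (y, 31, z, x, z, 11), (z, 16, m, x, c, 37), (z, 16, m, x, u, 18)}
Selection E < A: {(u, 21, m, u, u, 18), (y, 31, z, x, v, 9), (y, 31, z, x, z, 11)}
Selection C = y and E > 9: {(y, 31, z, x, z, 11)}
π_{E, D, A} gives {(11, z, 31)}.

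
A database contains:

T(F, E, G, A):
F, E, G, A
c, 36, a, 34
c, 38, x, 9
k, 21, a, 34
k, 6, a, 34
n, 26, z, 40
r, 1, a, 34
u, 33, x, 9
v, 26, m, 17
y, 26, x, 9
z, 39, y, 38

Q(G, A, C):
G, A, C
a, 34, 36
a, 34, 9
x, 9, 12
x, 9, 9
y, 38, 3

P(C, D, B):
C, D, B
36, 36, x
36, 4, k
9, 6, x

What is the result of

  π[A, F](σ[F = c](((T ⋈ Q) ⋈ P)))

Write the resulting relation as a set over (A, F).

{(34, c), (9, c)}

T ⋈ Q (natural join on G, A): {(c, 36, a, 34, 36), (c, 36, a, 34, 9), (c, 38, x, 9, 12), (c, 38, x, 9, 9), (k, 21, a, 34, 36), (k, 21, a, 34, 9), (k, 6, a, 34, 36), (k, 6, a, 34, 9), (r, 1, a, 34, 36), (r, 1, a, 34, 9), (u, 33, x, 9, 12), (u, 33, x, 9, 9), (y, 26, x, 9, 12), (y, 26, x, 9, 9), (z, 39, y, 38, 3)}
(T ⋈ Q) ⋈ P (natural join on C): {(c, 36, a, 34, 36, 36, x), (c, 36, a, 34, 36, 4, k), (c, 36, a, 34, 9, 6, x), (c, 38, x, 9, 9, 6, x), (k, 21, a, 34, 36, 36, x), (k, 21, a, 34, 36, 4, k), (k, 21, a, 34, 9, 6, x), (k, 6, a, 34, 36, 36, x), (k, 6, a, 34, 36, 4, k), (k, 6, a, 34, 9, 6, x), (r, 1, a, 34, 36, 36, x), (r, 1, a, 34, 36, 4, k), (r, 1, a, 34, 9, 6, x), (u, 33, x, 9, 9, 6, x), (y, 26, x, 9, 9, 6, x)}
Apply σ_{F = c}; surviving tuples: {(c, 36, a, 34, 36, 36, x), (c, 36, a, 34, 36, 4, k), (c, 36, a, 34, 9, 6, x), (c, 38, x, 9, 9, 6, x)}
π_{A, F} gives {(34, c), (9, c)} (2 duplicate(s) eliminated).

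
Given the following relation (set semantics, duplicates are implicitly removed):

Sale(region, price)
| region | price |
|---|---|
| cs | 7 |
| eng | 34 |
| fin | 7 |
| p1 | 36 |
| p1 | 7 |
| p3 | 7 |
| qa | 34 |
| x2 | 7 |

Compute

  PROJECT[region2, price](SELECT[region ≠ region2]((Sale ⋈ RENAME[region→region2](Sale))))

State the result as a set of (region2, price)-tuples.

{(cs, 7), (eng, 34), (fin, 7), (p1, 7), (p3, 7), (qa, 34), (x2, 7)}

ρ[region→region2]: schema becomes (region2, price); tuples unchanged.
Sale ⋈ RENAME[region→region2](Sale) (natural join on price): {(cs, 7, cs), (cs, 7, fin), (cs, 7, p1), (cs, 7, p3), (cs, 7, x2), (eng, 34, eng), (eng, 34, qa), (fin, 7, cs), (fin, 7, fin), (fin, 7, p1), (fin, 7, p3), (fin, 7, x2), (p1, 36, p1), (p1, 7, cs), (p1, 7, fin), (p1, 7, p1), (p1, 7, p3), (p1, 7, x2), (p3, 7, cs), (p3, 7, fin), (p3, 7, p1), (p3, 7, p3), (p3, 7, x2), (qa, 34, eng), (qa, 34, qa), (x2, 7, cs), (x2, 7, fin), (x2, 7, p1), (x2, 7, p3), (x2, 7, x2)}
Apply σ_{region ≠ region2}; surviving tuples: {(cs, 7, fin), (cs, 7, p1), (cs, 7, p3), (cs, 7, x2), (eng, 34, qa), (fin, 7, cs), (fin, 7, p1), (fin, 7, p3), (fin, 7, x2), (p1, 7, cs), (p1, 7, fin), (p1, 7, p3), (p1, 7, x2), (p3, 7, cs), (p3, 7, fin), (p3, 7, p1), (p3, 7, x2), (qa, 34, eng), (x2, 7, cs), (x2, 7, fin), (x2, 7, p1), (x2, 7, p3)}
π_{region2, price} gives {(cs, 7), (eng, 34), (fin, 7), (p1, 7), (p3, 7), (qa, 34), (x2, 7)} (15 duplicate(s) eliminated).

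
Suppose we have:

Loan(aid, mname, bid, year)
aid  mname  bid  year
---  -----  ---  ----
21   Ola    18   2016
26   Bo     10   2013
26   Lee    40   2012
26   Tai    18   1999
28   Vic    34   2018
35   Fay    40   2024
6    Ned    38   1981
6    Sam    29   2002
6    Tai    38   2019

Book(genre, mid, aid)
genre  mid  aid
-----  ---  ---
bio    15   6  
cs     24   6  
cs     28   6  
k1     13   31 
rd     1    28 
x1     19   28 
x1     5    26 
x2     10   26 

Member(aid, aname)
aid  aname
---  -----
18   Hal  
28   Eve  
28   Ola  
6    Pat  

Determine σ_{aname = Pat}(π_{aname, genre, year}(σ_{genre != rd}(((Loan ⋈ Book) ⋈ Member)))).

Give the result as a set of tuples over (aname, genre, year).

Loan ⋈ Book (natural join on aid): {(26, Bo, 10, 2013, x1, 5), (26, Bo, 10, 2013, x2, 10), (26, Lee, 40, 2012, x1, 5), (26, Lee, 40, 2012, x2, 10), (26, Tai, 18, 1999, x1, 5), (26, Tai, 18, 1999, x2, 10), (28, Vic, 34, 2018, rd, 1), (28, Vic, 34, 2018, x1, 19), (6, Ned, 38, 1981, bio, 15), (6, Ned, 38, 1981, cs, 24), (6, Ned, 38, 1981, cs, 28), (6, Sam, 29, 2002, bio, 15), (6, Sam, 29, 2002, cs, 24), (6, Sam, 29, 2002, cs, 28), (6, Tai, 38, 2019, bio, 15), (6, Tai, 38, 2019, cs, 24), (6, Tai, 38, 2019, cs, 28)}
(Loan ⋈ Book) ⋈ Member (natural join on aid): {(28, Vic, 34, 2018, rd, 1, Eve), (28, Vic, 34, 2018, rd, 1, Ola), (28, Vic, 34, 2018, x1, 19, Eve), (28, Vic, 34, 2018, x1, 19, Ola), (6, Ned, 38, 1981, bio, 15, Pat), (6, Ned, 38, 1981, cs, 24, Pat), (6, Ned, 38, 1981, cs, 28, Pat), (6, Sam, 29, 2002, bio, 15, Pat), (6, Sam, 29, 2002, cs, 24, Pat), (6, Sam, 29, 2002, cs, 28, Pat), (6, Tai, 38, 2019, bio, 15, Pat), (6, Tai, 38, 2019, cs, 24, Pat), (6, Tai, 38, 2019, cs, 28, Pat)}
Apply σ_{genre != rd}; surviving tuples: {(28, Vic, 34, 2018, x1, 19, Eve), (28, Vic, 34, 2018, x1, 19, Ola), (6, Ned, 38, 1981, bio, 15, Pat), (6, Ned, 38, 1981, cs, 24, Pat), (6, Ned, 38, 1981, cs, 28, Pat), (6, Sam, 29, 2002, bio, 15, Pat), (6, Sam, 29, 2002, cs, 24, Pat), (6, Sam, 29, 2002, cs, 28, Pat), (6, Tai, 38, 2019, bio, 15, Pat), (6, Tai, 38, 2019, cs, 24, Pat), (6, Tai, 38, 2019, cs, 28, Pat)}
Keep only column(s) aname, genre, year (3 duplicate(s) eliminated): {(Eve, x1, 2018), (Ola, x1, 2018), (Pat, bio, 1981), (Pat, bio, 2002), (Pat, bio, 2019), (Pat, cs, 1981), (Pat, cs, 2002), (Pat, cs, 2019)}
Apply σ_{aname = Pat}; surviving tuples: {(Pat, bio, 1981), (Pat, bio, 2002), (Pat, bio, 2019), (Pat, cs, 1981), (Pat, cs, 2002), (Pat, cs, 2019)}

{(Pat, bio, 1981), (Pat, bio, 2002), (Pat, bio, 2019), (Pat, cs, 1981), (Pat, cs, 2002), (Pat, cs, 2019)}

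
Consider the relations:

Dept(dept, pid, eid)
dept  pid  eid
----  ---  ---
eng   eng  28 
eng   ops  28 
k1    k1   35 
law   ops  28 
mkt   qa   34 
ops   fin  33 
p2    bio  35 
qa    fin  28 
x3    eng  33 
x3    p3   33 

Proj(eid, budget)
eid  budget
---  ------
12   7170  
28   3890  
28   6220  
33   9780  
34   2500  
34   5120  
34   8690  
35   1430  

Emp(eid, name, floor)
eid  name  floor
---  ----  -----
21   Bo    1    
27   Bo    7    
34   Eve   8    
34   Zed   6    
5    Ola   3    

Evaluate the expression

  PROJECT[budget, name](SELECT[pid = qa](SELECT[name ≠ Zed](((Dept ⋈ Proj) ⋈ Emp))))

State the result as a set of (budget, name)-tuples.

Natural join on eid: {(eng, eng, 28, 3890), (eng, eng, 28, 6220), (eng, ops, 28, 3890), (eng, ops, 28, 6220), (k1, k1, 35, 1430), (law, ops, 28, 3890), (law, ops, 28, 6220), (mkt, qa, 34, 2500), (mkt, qa, 34, 5120), (mkt, qa, 34, 8690), (ops, fin, 33, 9780), (p2, bio, 35, 1430), (qa, fin, 28, 3890), (qa, fin, 28, 6220), (x3, eng, 33, 9780), (x3, p3, 33, 9780)}
Natural join on eid: {(mkt, qa, 34, 2500, Eve, 8), (mkt, qa, 34, 2500, Zed, 6), (mkt, qa, 34, 5120, Eve, 8), (mkt, qa, 34, 5120, Zed, 6), (mkt, qa, 34, 8690, Eve, 8), (mkt, qa, 34, 8690, Zed, 6)}
Selection name ≠ Zed: {(mkt, qa, 34, 2500, Eve, 8), (mkt, qa, 34, 5120, Eve, 8), (mkt, qa, 34, 8690, Eve, 8)}
Selection pid = qa: {(mkt, qa, 34, 2500, Eve, 8), (mkt, qa, 34, 5120, Eve, 8), (mkt, qa, 34, 8690, Eve, 8)}
Projecting to budget, name: {(2500, Eve), (5120, Eve), (8690, Eve)}

{(2500, Eve), (5120, Eve), (8690, Eve)}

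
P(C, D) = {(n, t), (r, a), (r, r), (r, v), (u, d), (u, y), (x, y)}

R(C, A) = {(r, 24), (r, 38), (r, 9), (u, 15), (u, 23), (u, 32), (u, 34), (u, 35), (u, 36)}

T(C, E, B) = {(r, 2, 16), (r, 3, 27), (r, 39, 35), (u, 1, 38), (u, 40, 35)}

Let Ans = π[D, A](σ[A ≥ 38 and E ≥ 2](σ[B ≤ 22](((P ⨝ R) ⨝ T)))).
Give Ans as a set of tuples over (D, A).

P ⋈ R (natural join on C): {(r, a, 24), (r, a, 38), (r, a, 9), (r, r, 24), (r, r, 38), (r, r, 9), (r, v, 24), (r, v, 38), (r, v, 9), (u, d, 15), (u, d, 23), (u, d, 32), (u, d, 34), (u, d, 35), (u, d, 36), (u, y, 15), (u, y, 23), (u, y, 32), (u, y, 34), (u, y, 35), (u, y, 36)}
(P ⨝ R) ⋈ T (natural join on C): {(r, a, 24, 2, 16), (r, a, 24, 3, 27), (r, a, 24, 39, 35), (r, a, 38, 2, 16), (r, a, 38, 3, 27), (r, a, 38, 39, 35), (r, a, 9, 2, 16), (r, a, 9, 3, 27), (r, a, 9, 39, 35), (r, r, 24, 2, 16), (r, r, 24, 3, 27), (r, r, 24, 39, 35), (r, r, 38, 2, 16), (r, r, 38, 3, 27), (r, r, 38, 39, 35), (r, r, 9, 2, 16), (r, r, 9, 3, 27), (r, r, 9, 39, 35), (r, v, 24, 2, 16), (r, v, 24, 3, 27), (r, v, 24, 39, 35), (r, v, 38, 2, 16), (r, v, 38, 3, 27), (r, v, 38, 39, 35), (r, v, 9, 2, 16), (r, v, 9, 3, 27), (r, v, 9, 39, 35), (u, d, 15, 1, 38), (u, d, 15, 40, 35), (u, d, 23, 1, 38), (u, d, 23, 40, 35), (u, d, 32, 1, 38), (u, d, 32, 40, 35), (u, d, 34, 1, 38), (u, d, 34, 40, 35), (u, d, 35, 1, 38), (u, d, 35, 40, 35), (u, d, 36, 1, 38), (u, d, 36, 40, 35), (u, y, 15, 1, 38), (u, y, 15, 40, 35), (u, y, 23, 1, 38), (u, y, 23, 40, 35), (u, y, 32, 1, 38), (u, y, 32, 40, 35), (u, y, 34, 1, 38), (u, y, 34, 40, 35), (u, y, 35, 1, 38), (u, y, 35, 40, 35), (u, y, 36, 1, 38), (u, y, 36, 40, 35)}
Selection B ≤ 22: {(r, a, 24, 2, 16), (r, a, 38, 2, 16), (r, a, 9, 2, 16), (r, r, 24, 2, 16), (r, r, 38, 2, 16), (r, r, 9, 2, 16), (r, v, 24, 2, 16), (r, v, 38, 2, 16), (r, v, 9, 2, 16)}
Selection A ≥ 38 and E ≥ 2: {(r, a, 38, 2, 16), (r, r, 38, 2, 16), (r, v, 38, 2, 16)}
Projecting to D, A: {(a, 38), (r, 38), (v, 38)}

{(a, 38), (r, 38), (v, 38)}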